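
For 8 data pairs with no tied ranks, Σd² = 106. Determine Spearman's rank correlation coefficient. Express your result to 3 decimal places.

-0.262

ρ = 1 − 6Σd² / [n(n²−1)] = 1 − 6×106 / (8×63)
  = 1 − 636/504 = 1 − 1.2619 ≈ -0.262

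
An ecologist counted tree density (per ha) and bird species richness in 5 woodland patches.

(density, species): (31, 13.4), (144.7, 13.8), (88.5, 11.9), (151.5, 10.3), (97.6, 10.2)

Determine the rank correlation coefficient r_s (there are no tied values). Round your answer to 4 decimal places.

Rank density: 1, 4, 2, 5, 3
Rank species: 4, 5, 3, 2, 1
d = rank(density) − rank(species): -3, -1, -1, 3, 2; Σd² = 24
ρ = 1 − 6Σd² / [n(n²−1)] = 1 − 6×24 / (5×24) = 1 − 144/120 ≈ -0.2000

-0.2000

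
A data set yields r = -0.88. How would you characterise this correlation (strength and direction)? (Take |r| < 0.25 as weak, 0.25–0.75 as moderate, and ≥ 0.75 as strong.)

strong negative

r = -0.88 < 0 so the relationship is negative.
|r| = 0.88, which falls in the strong range.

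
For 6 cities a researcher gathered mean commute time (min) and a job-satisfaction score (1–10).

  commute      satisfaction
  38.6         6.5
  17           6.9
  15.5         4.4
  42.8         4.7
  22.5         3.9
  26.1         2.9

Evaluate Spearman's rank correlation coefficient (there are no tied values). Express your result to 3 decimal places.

0.029

Rank commute: 5, 2, 1, 6, 3, 4
Rank satisfaction: 5, 6, 3, 4, 2, 1
d = rank(commute) − rank(satisfaction): 0, -4, -2, 2, 1, 3; Σd² = 34
ρ = 1 − 6Σd² / [n(n²−1)] = 1 − 6×34 / (6×35) = 1 − 204/210 ≈ 0.029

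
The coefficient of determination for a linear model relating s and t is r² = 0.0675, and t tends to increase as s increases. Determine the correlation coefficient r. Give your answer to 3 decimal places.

0.260

|r| = √0.0675 = 0.260
The association is positive, so r = 0.260.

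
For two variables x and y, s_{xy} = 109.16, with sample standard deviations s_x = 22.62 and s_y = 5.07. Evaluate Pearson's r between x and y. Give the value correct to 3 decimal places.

r = Cov(x,y) / (s_x · s_y) = 109.16 / (22.62 × 5.07)
  = 109.16 / 114.6834 ≈ 0.952

0.952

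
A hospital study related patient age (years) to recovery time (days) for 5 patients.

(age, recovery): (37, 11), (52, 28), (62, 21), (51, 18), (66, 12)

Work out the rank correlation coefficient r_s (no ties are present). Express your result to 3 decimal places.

0.300

Rank age: 1, 3, 4, 2, 5
Rank recovery: 1, 5, 4, 3, 2
d = rank(age) − rank(recovery): 0, -2, 0, -1, 3; Σd² = 14
ρ = 1 − 6Σd² / [n(n²−1)] = 1 − 6×14 / (5×24) = 1 − 84/120 ≈ 0.300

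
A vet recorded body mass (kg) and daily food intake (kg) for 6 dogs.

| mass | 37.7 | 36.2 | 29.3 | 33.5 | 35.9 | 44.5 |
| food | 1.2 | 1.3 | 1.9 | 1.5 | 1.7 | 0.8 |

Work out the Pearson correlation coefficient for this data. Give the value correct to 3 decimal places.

n = 6, Σx = 217.1, Σy = 8.4, Σx² = 7981.53, Σy² = 12.52, Σxy = 294.85
nΣxy − ΣxΣy = 1769.1 − 1823.64 = -54.54
nΣx² − (Σx)² = 47889.18 − 47132.41 = 756.77; nΣy² − (Σy)² = 75.12 − 70.56 = 4.56
r = -54.54 / √(756.77 × 4.56) = -54.54 / 58.7441 ≈ -0.928

-0.928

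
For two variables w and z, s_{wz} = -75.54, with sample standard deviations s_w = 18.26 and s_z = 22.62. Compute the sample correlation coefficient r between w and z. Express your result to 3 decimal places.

-0.183

r = Cov(w,z) / (s_w · s_z) = -75.54 / (18.26 × 22.62)
  = -75.54 / 413.0412 ≈ -0.183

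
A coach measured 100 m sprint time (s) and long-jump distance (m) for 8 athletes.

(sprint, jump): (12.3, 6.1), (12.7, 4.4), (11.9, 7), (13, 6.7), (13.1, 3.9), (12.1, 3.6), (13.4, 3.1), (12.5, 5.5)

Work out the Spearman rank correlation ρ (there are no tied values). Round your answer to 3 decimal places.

-0.500

Rank sprint: 3, 5, 1, 6, 7, 2, 8, 4
Rank jump: 6, 4, 8, 7, 3, 2, 1, 5
d = rank(sprint) − rank(jump): -3, 1, -7, -1, 4, 0, 7, -1; Σd² = 126
ρ = 1 − 6Σd² / [n(n²−1)] = 1 − 6×126 / (8×63) = 1 − 756/504 ≈ -0.500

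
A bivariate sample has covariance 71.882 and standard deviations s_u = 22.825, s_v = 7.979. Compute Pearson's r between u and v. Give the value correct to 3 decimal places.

r = Cov(u,v) / (s_u · s_v) = 71.882 / (22.825 × 7.979)
  = 71.882 / 182.1207 ≈ 0.395

0.395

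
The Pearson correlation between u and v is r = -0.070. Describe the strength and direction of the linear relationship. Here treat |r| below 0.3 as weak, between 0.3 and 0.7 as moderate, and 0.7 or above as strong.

r = -0.070 < 0 so the relationship is negative.
|r| = 0.070, which falls in the weak range.

weak negative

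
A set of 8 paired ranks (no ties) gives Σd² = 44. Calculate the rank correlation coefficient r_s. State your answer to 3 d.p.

ρ = 1 − 6Σd² / [n(n²−1)] = 1 − 6×44 / (8×63)
  = 1 − 264/504 = 1 − 0.5238 ≈ 0.476

0.476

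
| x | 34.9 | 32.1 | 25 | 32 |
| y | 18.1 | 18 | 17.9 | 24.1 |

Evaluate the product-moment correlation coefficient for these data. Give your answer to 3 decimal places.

0.184

n = 4, Σx = 124, Σy = 78.1, Σx² = 3897.42, Σy² = 1552.83, Σxy = 2428.19
nΣxy − ΣxΣy = 9712.76 − 9684.4 = 28.36
nΣx² − (Σx)² = 15589.68 − 15376 = 213.68; nΣy² − (Σy)² = 6211.32 − 6099.61 = 111.71
r = 28.36 / √(213.68 × 111.71) = 28.36 / 154.4998 ≈ 0.184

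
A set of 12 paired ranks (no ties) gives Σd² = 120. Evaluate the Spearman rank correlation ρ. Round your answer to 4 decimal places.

0.5804

ρ = 1 − 6Σd² / [n(n²−1)] = 1 − 6×120 / (12×143)
  = 1 − 720/1716 = 1 − 0.41958 ≈ 0.5804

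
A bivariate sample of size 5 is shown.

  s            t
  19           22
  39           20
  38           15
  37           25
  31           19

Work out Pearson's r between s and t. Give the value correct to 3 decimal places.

-0.250

n = 5, Σs = 164, Σt = 101, Σs² = 5656, Σt² = 2095, Σst = 3282
nΣst − ΣsΣt = 16410 − 16564 = -154
nΣs² − (Σs)² = 28280 − 26896 = 1384; nΣt² − (Σt)² = 10475 − 10201 = 274
r = -154 / √(1384 × 274) = -154 / 615.8052 ≈ -0.250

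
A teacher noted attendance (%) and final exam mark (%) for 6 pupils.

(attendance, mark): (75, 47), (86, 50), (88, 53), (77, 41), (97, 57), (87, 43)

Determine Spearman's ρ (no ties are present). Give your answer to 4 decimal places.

Rank attendance: 1, 3, 5, 2, 6, 4
Rank mark: 3, 4, 5, 1, 6, 2
d = rank(attendance) − rank(mark): -2, -1, 0, 1, 0, 2; Σd² = 10
ρ = 1 − 6Σd² / [n(n²−1)] = 1 − 6×10 / (6×35) = 1 − 60/210 ≈ 0.7143

0.7143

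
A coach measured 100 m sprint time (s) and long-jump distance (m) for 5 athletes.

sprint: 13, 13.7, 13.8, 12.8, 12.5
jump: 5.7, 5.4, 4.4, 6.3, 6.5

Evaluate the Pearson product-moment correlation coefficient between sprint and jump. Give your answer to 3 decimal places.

n = 5, Σx = 65.8, Σy = 28.3, Σx² = 867.22, Σy² = 162.95, Σxy = 370.69
nΣxy − ΣxΣy = 1853.45 − 1862.14 = -8.69
nΣx² − (Σx)² = 4336.1 − 4329.64 = 6.46; nΣy² − (Σy)² = 814.75 − 800.89 = 13.86
r = -8.69 / √(6.46 × 13.86) = -8.69 / 9.4623 ≈ -0.918

-0.918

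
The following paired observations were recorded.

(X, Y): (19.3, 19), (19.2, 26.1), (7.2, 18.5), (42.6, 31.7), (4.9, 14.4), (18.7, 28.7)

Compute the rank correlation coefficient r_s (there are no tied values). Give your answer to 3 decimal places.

Rank X: 5, 4, 2, 6, 1, 3
Rank Y: 3, 4, 2, 6, 1, 5
d = rank(X) − rank(Y): 2, 0, 0, 0, 0, -2; Σd² = 8
ρ = 1 − 6Σd² / [n(n²−1)] = 1 − 6×8 / (6×35) = 1 − 48/210 ≈ 0.771

0.771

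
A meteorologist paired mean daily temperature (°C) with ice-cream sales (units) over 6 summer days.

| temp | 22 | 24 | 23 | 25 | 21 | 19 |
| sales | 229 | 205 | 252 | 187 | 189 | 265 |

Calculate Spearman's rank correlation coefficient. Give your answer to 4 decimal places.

-0.6000

Rank temp: 3, 5, 4, 6, 2, 1
Rank sales: 4, 3, 5, 1, 2, 6
d = rank(temp) − rank(sales): -1, 2, -1, 5, 0, -5; Σd² = 56
ρ = 1 − 6Σd² / [n(n²−1)] = 1 − 6×56 / (6×35) = 1 − 336/210 ≈ -0.6000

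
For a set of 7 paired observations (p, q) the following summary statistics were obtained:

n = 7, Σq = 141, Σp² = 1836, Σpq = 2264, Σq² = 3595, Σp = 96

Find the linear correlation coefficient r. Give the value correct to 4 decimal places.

r = (nΣpq − ΣpΣq) / √[(nΣp² − (Σp)²)(nΣq² − (Σq)²)]
Numerator: 7×2264 − 96×141 = 2312
Denominator: √[(12852 − 9216)(25165 − 19881)] = √[3636 × 5284] = 4383.2207
r = 2312 / 4383.2207 ≈ 0.5275

0.5275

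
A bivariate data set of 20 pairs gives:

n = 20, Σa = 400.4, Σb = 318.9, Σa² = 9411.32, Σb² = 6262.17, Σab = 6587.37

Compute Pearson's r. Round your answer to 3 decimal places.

0.158

r = (nΣab − ΣaΣb) / √[(nΣa² − (Σa)²)(nΣb² − (Σb)²)]
Numerator: 20×6587.37 − 400.4×318.9 = 4059.84
Denominator: √[(188226.4 − 160320.16)(125243.4 − 101697.21)] = √[27906.24 × 23546.19] = 25633.6815
r = 4059.84 / 25633.6815 ≈ 0.158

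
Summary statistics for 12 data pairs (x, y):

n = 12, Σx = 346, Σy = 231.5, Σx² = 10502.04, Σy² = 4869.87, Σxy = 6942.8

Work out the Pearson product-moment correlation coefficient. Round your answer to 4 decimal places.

0.5814

r = (nΣxy − ΣxΣy) / √[(nΣx² − (Σx)²)(nΣy² − (Σy)²)]
Numerator: 12×6942.8 − 346×231.5 = 3214.6
Denominator: √[(126024.48 − 119716)(58438.44 − 53592.25)] = √[6308.48 × 4846.19] = 5529.2036
r = 3214.6 / 5529.2036 ≈ 0.5814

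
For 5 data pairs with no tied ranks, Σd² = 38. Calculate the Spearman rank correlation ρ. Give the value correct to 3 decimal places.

-0.900

ρ = 1 − 6Σd² / [n(n²−1)] = 1 − 6×38 / (5×24)
  = 1 − 228/120 = 1 − 1.9000 ≈ -0.900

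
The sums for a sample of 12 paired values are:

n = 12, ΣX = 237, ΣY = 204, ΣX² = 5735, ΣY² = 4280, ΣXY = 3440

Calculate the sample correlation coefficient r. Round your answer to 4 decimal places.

-0.6366

r = (nΣXY − ΣXΣY) / √[(nΣX² − (ΣX)²)(nΣY² − (ΣY)²)]
Numerator: 12×3440 − 237×204 = -7068
Denominator: √[(68820 − 56169)(51360 − 41616)] = √[12651 × 9744] = 11102.7629
r = -7068 / 11102.7629 ≈ -0.6366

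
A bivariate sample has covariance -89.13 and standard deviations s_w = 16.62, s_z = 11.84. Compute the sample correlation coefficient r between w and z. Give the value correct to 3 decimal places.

r = Cov(w,z) / (s_w · s_z) = -89.13 / (16.62 × 11.84)
  = -89.13 / 196.7808 ≈ -0.453

-0.453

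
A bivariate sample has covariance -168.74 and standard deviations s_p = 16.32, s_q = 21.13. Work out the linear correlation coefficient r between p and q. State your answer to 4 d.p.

-0.4893

r = Cov(p,q) / (s_p · s_q) = -168.74 / (16.32 × 21.13)
  = -168.74 / 344.8416 ≈ -0.4893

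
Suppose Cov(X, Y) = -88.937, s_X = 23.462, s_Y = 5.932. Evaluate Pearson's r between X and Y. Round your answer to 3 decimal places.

r = Cov(X,Y) / (s_X · s_Y) = -88.937 / (23.462 × 5.932)
  = -88.937 / 139.1766 ≈ -0.639

-0.639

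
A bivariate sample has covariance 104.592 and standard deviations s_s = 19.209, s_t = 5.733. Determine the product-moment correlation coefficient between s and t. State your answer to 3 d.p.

0.950

r = Cov(s,t) / (s_s · s_t) = 104.592 / (19.209 × 5.733)
  = 104.592 / 110.1252 ≈ 0.950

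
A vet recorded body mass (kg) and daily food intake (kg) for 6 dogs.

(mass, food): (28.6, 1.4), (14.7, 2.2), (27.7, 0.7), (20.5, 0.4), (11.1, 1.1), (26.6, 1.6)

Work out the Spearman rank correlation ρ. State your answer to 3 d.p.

-0.086

Rank mass: 6, 2, 5, 3, 1, 4
Rank food: 4, 6, 2, 1, 3, 5
d = rank(mass) − rank(food): 2, -4, 3, 2, -2, -1; Σd² = 38
ρ = 1 − 6Σd² / [n(n²−1)] = 1 − 6×38 / (6×35) = 1 − 228/210 ≈ -0.086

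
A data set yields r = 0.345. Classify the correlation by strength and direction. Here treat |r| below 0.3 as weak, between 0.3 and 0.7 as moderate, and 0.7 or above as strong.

moderate positive

r = 0.345 > 0 so the relationship is positive.
|r| = 0.345, which falls in the moderate range.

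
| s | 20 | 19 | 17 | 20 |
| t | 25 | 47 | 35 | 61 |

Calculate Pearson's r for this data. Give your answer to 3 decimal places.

0.243

n = 4, Σs = 76, Σt = 168, Σs² = 1450, Σt² = 7780, Σst = 3208
nΣst − ΣsΣt = 12832 − 12768 = 64
nΣs² − (Σs)² = 5800 − 5776 = 24; nΣt² − (Σt)² = 31120 − 28224 = 2896
r = 64 / √(24 × 2896) = 64 / 263.6361 ≈ 0.243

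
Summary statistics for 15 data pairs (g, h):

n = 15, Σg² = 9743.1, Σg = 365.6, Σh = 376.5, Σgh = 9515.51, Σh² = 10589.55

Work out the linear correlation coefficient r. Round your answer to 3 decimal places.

r = (nΣgh − ΣgΣh) / √[(nΣg² − (Σg)²)(nΣh² − (Σh)²)]
Numerator: 15×9515.51 − 365.6×376.5 = 5084.25
Denominator: √[(146146.5 − 133663.36)(158843.25 − 141752.25)] = √[12483.14 × 17091] = 14606.4830
r = 5084.25 / 14606.4830 ≈ 0.348

0.348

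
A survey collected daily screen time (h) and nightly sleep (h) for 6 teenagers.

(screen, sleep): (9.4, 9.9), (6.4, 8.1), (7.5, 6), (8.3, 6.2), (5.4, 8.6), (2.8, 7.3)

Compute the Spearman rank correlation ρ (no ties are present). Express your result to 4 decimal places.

0.0857

Rank screen: 6, 3, 4, 5, 2, 1
Rank sleep: 6, 4, 1, 2, 5, 3
d = rank(screen) − rank(sleep): 0, -1, 3, 3, -3, -2; Σd² = 32
ρ = 1 − 6Σd² / [n(n²−1)] = 1 − 6×32 / (6×35) = 1 − 192/210 ≈ 0.0857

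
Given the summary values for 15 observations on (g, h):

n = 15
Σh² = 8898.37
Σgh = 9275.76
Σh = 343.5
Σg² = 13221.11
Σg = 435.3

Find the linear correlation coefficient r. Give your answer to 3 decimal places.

r = (nΣgh − ΣgΣh) / √[(nΣg² − (Σg)²)(nΣh² − (Σh)²)]
Numerator: 15×9275.76 − 435.3×343.5 = -10389.15
Denominator: √[(198316.65 − 189486.09)(133475.55 − 117992.25)] = √[8830.56 × 15483.3] = 11692.9983
r = -10389.15 / 11692.9983 ≈ -0.888

-0.888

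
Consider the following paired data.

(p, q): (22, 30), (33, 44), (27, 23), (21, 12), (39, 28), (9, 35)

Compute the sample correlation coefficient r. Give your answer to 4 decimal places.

0.1120

n = 6, Σp = 151, Σq = 172, Σp² = 4345, Σq² = 5518, Σpq = 4392
nΣpq − ΣpΣq = 26352 − 25972 = 380
nΣp² − (Σp)² = 26070 − 22801 = 3269; nΣq² − (Σq)² = 33108 − 29584 = 3524
r = 380 / √(3269 × 3524) = 380 / 3394.1061 ≈ 0.1120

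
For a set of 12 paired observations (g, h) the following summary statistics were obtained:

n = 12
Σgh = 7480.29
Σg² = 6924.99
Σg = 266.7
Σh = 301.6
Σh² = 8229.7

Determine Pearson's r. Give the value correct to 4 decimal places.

0.9656

r = (nΣgh − ΣgΣh) / √[(nΣg² − (Σg)²)(nΣh² − (Σh)²)]
Numerator: 12×7480.29 − 266.7×301.6 = 9326.76
Denominator: √[(83099.88 − 71128.89)(98756.4 − 90962.56)] = √[11970.99 × 7793.84] = 9659.1915
r = 9326.76 / 9659.1915 ≈ 0.9656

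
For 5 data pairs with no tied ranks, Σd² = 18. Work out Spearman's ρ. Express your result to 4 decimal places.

ρ = 1 − 6Σd² / [n(n²−1)] = 1 − 6×18 / (5×24)
  = 1 − 108/120 = 1 − 0.90000 ≈ 0.1000

0.1000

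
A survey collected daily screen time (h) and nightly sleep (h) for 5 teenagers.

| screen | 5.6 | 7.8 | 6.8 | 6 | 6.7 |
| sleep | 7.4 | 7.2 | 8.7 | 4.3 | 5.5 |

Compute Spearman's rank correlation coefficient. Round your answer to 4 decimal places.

Rank screen: 1, 5, 4, 2, 3
Rank sleep: 4, 3, 5, 1, 2
d = rank(screen) − rank(sleep): -3, 2, -1, 1, 1; Σd² = 16
ρ = 1 − 6Σd² / [n(n²−1)] = 1 − 6×16 / (5×24) = 1 − 96/120 ≈ 0.2000

0.2000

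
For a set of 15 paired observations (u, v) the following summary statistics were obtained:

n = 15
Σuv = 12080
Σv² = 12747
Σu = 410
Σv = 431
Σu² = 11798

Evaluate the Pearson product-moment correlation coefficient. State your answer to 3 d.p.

0.646

r = (nΣuv − ΣuΣv) / √[(nΣu² − (Σu)²)(nΣv² − (Σv)²)]
Numerator: 15×12080 − 410×431 = 4490
Denominator: √[(176970 − 168100)(191205 − 185761)] = √[8870 × 5444] = 6948.9769
r = 4490 / 6948.9769 ≈ 0.646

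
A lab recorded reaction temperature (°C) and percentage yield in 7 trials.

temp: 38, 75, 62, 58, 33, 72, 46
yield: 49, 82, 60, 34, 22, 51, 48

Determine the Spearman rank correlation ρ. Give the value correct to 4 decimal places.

Rank temp: 2, 7, 5, 4, 1, 6, 3
Rank yield: 4, 7, 6, 2, 1, 5, 3
d = rank(temp) − rank(yield): -2, 0, -1, 2, 0, 1, 0; Σd² = 10
ρ = 1 − 6Σd² / [n(n²−1)] = 1 − 6×10 / (7×48) = 1 − 60/336 ≈ 0.8214

0.8214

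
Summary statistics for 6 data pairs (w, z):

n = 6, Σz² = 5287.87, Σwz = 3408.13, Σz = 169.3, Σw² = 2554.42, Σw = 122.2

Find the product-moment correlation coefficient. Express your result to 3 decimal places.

-0.218

r = (nΣwz − ΣwΣz) / √[(nΣw² − (Σw)²)(nΣz² − (Σz)²)]
Numerator: 6×3408.13 − 122.2×169.3 = -239.68
Denominator: √[(15326.52 − 14932.84)(31727.22 − 28662.49)] = √[393.68 × 3064.73] = 1098.4184
r = -239.68 / 1098.4184 ≈ -0.218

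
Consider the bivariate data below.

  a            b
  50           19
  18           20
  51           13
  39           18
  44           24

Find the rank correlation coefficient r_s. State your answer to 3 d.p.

Rank a: 4, 1, 5, 2, 3
Rank b: 3, 4, 1, 2, 5
d = rank(a) − rank(b): 1, -3, 4, 0, -2; Σd² = 30
ρ = 1 − 6Σd² / [n(n²−1)] = 1 − 6×30 / (5×24) = 1 − 180/120 ≈ -0.500

-0.500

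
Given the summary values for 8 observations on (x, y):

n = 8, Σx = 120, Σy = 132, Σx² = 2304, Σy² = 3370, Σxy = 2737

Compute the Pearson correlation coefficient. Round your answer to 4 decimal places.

0.9767

r = (nΣxy − ΣxΣy) / √[(nΣx² − (Σx)²)(nΣy² − (Σy)²)]
Numerator: 8×2737 − 120×132 = 6056
Denominator: √[(18432 − 14400)(26960 − 17424)] = √[4032 × 9536] = 6200.7380
r = 6056 / 6200.7380 ≈ 0.9767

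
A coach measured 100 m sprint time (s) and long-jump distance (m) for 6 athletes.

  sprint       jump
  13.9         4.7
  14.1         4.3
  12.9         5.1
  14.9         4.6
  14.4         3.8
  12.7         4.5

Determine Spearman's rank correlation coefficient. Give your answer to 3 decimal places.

-0.371

Rank sprint: 3, 4, 2, 6, 5, 1
Rank jump: 5, 2, 6, 4, 1, 3
d = rank(sprint) − rank(jump): -2, 2, -4, 2, 4, -2; Σd² = 48
ρ = 1 − 6Σd² / [n(n²−1)] = 1 − 6×48 / (6×35) = 1 − 288/210 ≈ -0.371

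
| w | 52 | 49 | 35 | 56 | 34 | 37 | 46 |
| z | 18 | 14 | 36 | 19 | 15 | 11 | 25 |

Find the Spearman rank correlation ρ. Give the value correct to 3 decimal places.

0.036

Rank w: 6, 5, 2, 7, 1, 3, 4
Rank z: 4, 2, 7, 5, 3, 1, 6
d = rank(w) − rank(z): 2, 3, -5, 2, -2, 2, -2; Σd² = 54
ρ = 1 − 6Σd² / [n(n²−1)] = 1 − 6×54 / (7×48) = 1 − 324/336 ≈ 0.036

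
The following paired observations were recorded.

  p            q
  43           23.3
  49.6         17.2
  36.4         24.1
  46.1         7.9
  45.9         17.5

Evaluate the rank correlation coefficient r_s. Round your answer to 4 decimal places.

Rank p: 2, 5, 1, 4, 3
Rank q: 4, 2, 5, 1, 3
d = rank(p) − rank(q): -2, 3, -4, 3, 0; Σd² = 38
ρ = 1 − 6Σd² / [n(n²−1)] = 1 − 6×38 / (5×24) = 1 − 228/120 ≈ -0.9000

-0.9000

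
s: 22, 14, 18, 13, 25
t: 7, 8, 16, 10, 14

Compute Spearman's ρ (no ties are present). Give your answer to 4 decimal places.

0.1000

Rank s: 4, 2, 3, 1, 5
Rank t: 1, 2, 5, 3, 4
d = rank(s) − rank(t): 3, 0, -2, -2, 1; Σd² = 18
ρ = 1 − 6Σd² / [n(n²−1)] = 1 − 6×18 / (5×24) = 1 − 108/120 ≈ 0.1000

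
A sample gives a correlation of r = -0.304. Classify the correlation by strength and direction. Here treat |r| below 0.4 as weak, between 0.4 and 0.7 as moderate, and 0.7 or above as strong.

weak negative

r = -0.304 < 0 so the relationship is negative.
|r| = 0.304, which falls in the weak range.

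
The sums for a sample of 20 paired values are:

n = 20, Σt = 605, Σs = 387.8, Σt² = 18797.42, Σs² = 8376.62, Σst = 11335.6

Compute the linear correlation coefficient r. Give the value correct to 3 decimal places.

r = (nΣst − ΣsΣt) / √[(nΣs² − (Σs)²)(nΣt² − (Σt)²)]
Numerator: 20×11335.6 − 387.8×605 = -7907
Denominator: √[(167532.4 − 150388.84)(375948.4 − 366025)] = √[17143.56 × 9923.4] = 13043.0979
r = -7907 / 13043.0979 ≈ -0.606

-0.606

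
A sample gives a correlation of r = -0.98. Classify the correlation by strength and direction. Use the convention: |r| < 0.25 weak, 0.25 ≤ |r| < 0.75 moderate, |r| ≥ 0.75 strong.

strong negative

r = -0.98 < 0 so the relationship is negative.
|r| = 0.98, which falls in the strong range.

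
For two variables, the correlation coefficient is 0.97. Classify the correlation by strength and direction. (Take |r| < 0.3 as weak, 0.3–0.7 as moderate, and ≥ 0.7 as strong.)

r = 0.97 > 0 so the relationship is positive.
|r| = 0.97, which falls in the strong range.

strong positive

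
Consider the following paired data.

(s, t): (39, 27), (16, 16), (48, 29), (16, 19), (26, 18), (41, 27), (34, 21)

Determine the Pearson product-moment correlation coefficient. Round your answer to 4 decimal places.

n = 7, Σs = 220, Σt = 157, Σs² = 7850, Σt² = 3681, Σst = 5294
nΣst − ΣsΣt = 37058 − 34540 = 2518
nΣs² − (Σs)² = 54950 − 48400 = 6550; nΣt² − (Σt)² = 25767 − 24649 = 1118
r = 2518 / √(6550 × 1118) = 2518 / 2706.0857 ≈ 0.9305

0.9305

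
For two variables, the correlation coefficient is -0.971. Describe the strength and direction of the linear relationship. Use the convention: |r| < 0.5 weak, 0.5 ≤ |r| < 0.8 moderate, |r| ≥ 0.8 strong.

r = -0.971 < 0 so the relationship is negative.
|r| = 0.971, which falls in the strong range.

strong negative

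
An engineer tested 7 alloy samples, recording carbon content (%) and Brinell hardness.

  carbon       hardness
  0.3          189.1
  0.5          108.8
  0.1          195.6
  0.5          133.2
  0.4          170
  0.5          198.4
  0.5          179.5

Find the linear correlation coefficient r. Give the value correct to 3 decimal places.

n = 7, Σx = 2.8, Σy = 1174.6, Σx² = 1.26, Σy² = 204080.66, Σxy = 454.24
nΣxy − ΣxΣy = 3179.68 − 3288.88 = -109.2
nΣx² − (Σx)² = 8.82 − 7.84 = 0.98; nΣy² − (Σy)² = 1428564.62 − 1379685.16 = 48879.46
r = -109.2 / √(0.98 × 48879.46) = -109.2 / 218.8650 ≈ -0.499

-0.499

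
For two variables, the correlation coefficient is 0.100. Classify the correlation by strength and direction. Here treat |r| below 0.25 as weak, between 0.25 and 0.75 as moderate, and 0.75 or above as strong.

r = 0.100 > 0 so the relationship is positive.
|r| = 0.100, which falls in the weak range.

weak positive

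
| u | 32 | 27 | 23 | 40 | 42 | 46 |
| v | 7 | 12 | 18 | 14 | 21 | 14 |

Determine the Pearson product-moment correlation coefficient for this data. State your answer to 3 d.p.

n = 6, Σu = 210, Σv = 86, Σu² = 7762, Σv² = 1350, Σuv = 3048
nΣuv − ΣuΣv = 18288 − 18060 = 228
nΣu² − (Σu)² = 46572 − 44100 = 2472; nΣv² − (Σv)² = 8100 − 7396 = 704
r = 228 / √(2472 × 704) = 228 / 1319.1998 ≈ 0.173

0.173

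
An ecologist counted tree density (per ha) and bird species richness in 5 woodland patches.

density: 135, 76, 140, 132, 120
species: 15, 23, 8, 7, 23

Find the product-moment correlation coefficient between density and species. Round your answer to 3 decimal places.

-0.730

n = 5, Σx = 603, Σy = 76, Σx² = 75425, Σy² = 1396, Σxy = 8577
nΣxy − ΣxΣy = 42885 − 45828 = -2943
nΣx² − (Σx)² = 377125 − 363609 = 13516; nΣy² − (Σy)² = 6980 − 5776 = 1204
r = -2943 / √(13516 × 1204) = -2943 / 4034.0134 ≈ -0.730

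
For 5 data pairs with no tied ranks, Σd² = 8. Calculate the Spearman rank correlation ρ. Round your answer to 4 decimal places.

0.6000

ρ = 1 − 6Σd² / [n(n²−1)] = 1 − 6×8 / (5×24)
  = 1 − 48/120 = 1 − 0.40000 ≈ 0.6000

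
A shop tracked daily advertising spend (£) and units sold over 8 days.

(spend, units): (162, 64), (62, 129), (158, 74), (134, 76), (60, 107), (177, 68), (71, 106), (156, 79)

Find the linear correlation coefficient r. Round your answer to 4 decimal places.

-0.9392

n = 8, Σx = 980, Σy = 703, Σx² = 137314, Σy² = 65539, Σxy = 78548
nΣxy − ΣxΣy = 628384 − 688940 = -60556
nΣx² − (Σx)² = 1098512 − 960400 = 138112; nΣy² − (Σy)² = 524312 − 494209 = 30103
r = -60556 / √(138112 × 30103) = -60556 / 64479.3419 ≈ -0.9392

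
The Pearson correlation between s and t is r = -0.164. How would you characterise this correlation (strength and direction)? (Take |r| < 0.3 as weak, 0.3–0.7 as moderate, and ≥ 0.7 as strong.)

weak negative

r = -0.164 < 0 so the relationship is negative.
|r| = 0.164, which falls in the weak range.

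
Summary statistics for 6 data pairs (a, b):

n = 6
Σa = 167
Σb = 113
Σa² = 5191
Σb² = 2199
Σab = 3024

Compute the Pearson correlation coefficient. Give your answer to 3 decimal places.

r = (nΣab − ΣaΣb) / √[(nΣa² − (Σa)²)(nΣb² − (Σb)²)]
Numerator: 6×3024 − 167×113 = -727
Denominator: √[(31146 − 27889)(13194 − 12769)] = √[3257 × 425] = 1176.5309
r = -727 / 1176.5309 ≈ -0.618

-0.618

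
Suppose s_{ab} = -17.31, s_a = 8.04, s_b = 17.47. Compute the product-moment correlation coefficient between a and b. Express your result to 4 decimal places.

r = Cov(a,b) / (s_a · s_b) = -17.31 / (8.04 × 17.47)
  = -17.31 / 140.4588 ≈ -0.1232

-0.1232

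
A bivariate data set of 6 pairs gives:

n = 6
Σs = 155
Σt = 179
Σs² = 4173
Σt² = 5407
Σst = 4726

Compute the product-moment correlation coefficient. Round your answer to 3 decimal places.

0.959

r = (nΣst − ΣsΣt) / √[(nΣs² − (Σs)²)(nΣt² − (Σt)²)]
Numerator: 6×4726 − 155×179 = 611
Denominator: √[(25038 − 24025)(32442 − 32041)] = √[1013 × 401] = 637.3484
r = 611 / 637.3484 ≈ 0.959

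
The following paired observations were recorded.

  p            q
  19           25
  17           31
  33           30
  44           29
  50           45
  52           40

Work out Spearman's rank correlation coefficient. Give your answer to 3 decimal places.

0.543

Rank p: 2, 1, 3, 4, 5, 6
Rank q: 1, 4, 3, 2, 6, 5
d = rank(p) − rank(q): 1, -3, 0, 2, -1, 1; Σd² = 16
ρ = 1 − 6Σd² / [n(n²−1)] = 1 − 6×16 / (6×35) = 1 − 96/210 ≈ 0.543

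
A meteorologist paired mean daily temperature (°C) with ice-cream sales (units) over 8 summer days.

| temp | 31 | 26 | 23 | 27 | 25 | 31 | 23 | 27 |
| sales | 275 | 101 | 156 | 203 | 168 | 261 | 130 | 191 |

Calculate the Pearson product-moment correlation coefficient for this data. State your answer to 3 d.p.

0.852

n = 8, Σx = 213, Σy = 1485, Σx² = 5739, Σy² = 301097, Σxy = 40658
nΣxy − ΣxΣy = 325264 − 316305 = 8959
nΣx² − (Σx)² = 45912 − 45369 = 543; nΣy² − (Σy)² = 2408776 − 2205225 = 203551
r = 8959 / √(543 × 203551) = 8959 / 10513.2389 ≈ 0.852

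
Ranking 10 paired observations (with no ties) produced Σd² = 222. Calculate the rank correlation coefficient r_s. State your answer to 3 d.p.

-0.345

ρ = 1 − 6Σd² / [n(n²−1)] = 1 − 6×222 / (10×99)
  = 1 − 1332/990 = 1 − 1.3455 ≈ -0.345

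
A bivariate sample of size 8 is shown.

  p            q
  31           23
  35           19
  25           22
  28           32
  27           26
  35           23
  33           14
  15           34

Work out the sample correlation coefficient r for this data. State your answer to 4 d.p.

n = 8, Σp = 229, Σq = 193, Σp² = 6863, Σq² = 4955, Σpq = 5303
nΣpq − ΣpΣq = 42424 − 44197 = -1773
nΣp² − (Σp)² = 54904 − 52441 = 2463; nΣq² − (Σq)² = 39640 − 37249 = 2391
r = -1773 / √(2463 × 2391) = -1773 / 2426.7330 ≈ -0.7306

-0.7306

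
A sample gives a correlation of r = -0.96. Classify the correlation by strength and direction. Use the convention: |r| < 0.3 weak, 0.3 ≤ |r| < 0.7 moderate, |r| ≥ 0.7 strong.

r = -0.96 < 0 so the relationship is negative.
|r| = 0.96, which falls in the strong range.

strong negative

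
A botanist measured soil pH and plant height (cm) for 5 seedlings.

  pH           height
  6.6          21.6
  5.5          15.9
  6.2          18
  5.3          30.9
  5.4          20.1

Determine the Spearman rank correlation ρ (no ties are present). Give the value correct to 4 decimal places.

Rank pH: 5, 3, 4, 1, 2
Rank height: 4, 1, 2, 5, 3
d = rank(pH) − rank(height): 1, 2, 2, -4, -1; Σd² = 26
ρ = 1 − 6Σd² / [n(n²−1)] = 1 − 6×26 / (5×24) = 1 − 156/120 ≈ -0.3000

-0.3000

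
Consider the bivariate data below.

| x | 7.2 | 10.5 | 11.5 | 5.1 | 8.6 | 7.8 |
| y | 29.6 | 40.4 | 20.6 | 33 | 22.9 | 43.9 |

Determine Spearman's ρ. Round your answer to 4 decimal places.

-0.3714

Rank x: 2, 5, 6, 1, 4, 3
Rank y: 3, 5, 1, 4, 2, 6
d = rank(x) − rank(y): -1, 0, 5, -3, 2, -3; Σd² = 48
ρ = 1 − 6Σd² / [n(n²−1)] = 1 − 6×48 / (6×35) = 1 − 288/210 ≈ -0.3714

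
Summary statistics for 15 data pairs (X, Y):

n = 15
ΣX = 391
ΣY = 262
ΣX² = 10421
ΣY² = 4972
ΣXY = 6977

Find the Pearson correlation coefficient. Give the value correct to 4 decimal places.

0.4902

r = (nΣXY − ΣXΣY) / √[(nΣX² − (ΣX)²)(nΣY² − (ΣY)²)]
Numerator: 15×6977 − 391×262 = 2213
Denominator: √[(156315 − 152881)(74580 − 68644)] = √[3434 × 5936] = 4514.8891
r = 2213 / 4514.8891 ≈ 0.4902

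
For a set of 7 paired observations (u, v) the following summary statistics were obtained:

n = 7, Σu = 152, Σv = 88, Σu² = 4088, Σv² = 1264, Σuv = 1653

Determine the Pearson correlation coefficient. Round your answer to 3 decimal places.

r = (nΣuv − ΣuΣv) / √[(nΣu² − (Σu)²)(nΣv² − (Σv)²)]
Numerator: 7×1653 − 152×88 = -1805
Denominator: √[(28616 − 23104)(8848 − 7744)] = √[5512 × 1104] = 2466.8295
r = -1805 / 2466.8295 ≈ -0.732

-0.732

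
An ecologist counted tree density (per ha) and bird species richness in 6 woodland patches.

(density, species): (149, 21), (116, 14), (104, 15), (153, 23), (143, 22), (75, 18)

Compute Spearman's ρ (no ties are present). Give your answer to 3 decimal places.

Rank density: 5, 3, 2, 6, 4, 1
Rank species: 4, 1, 2, 6, 5, 3
d = rank(density) − rank(species): 1, 2, 0, 0, -1, -2; Σd² = 10
ρ = 1 − 6Σd² / [n(n²−1)] = 1 − 6×10 / (6×35) = 1 − 60/210 ≈ 0.714

0.714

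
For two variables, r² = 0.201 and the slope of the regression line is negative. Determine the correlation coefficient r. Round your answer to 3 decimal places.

-0.448

|r| = √0.201 = 0.448
The association is negative, so r = −0.448.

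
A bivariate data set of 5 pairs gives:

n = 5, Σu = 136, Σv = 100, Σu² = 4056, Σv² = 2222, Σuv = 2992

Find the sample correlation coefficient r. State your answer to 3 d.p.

0.966

r = (nΣuv − ΣuΣv) / √[(nΣu² − (Σu)²)(nΣv² − (Σv)²)]
Numerator: 5×2992 − 136×100 = 1360
Denominator: √[(20280 − 18496)(11110 − 10000)] = √[1784 × 1110] = 1407.2100
r = 1360 / 1407.2100 ≈ 0.966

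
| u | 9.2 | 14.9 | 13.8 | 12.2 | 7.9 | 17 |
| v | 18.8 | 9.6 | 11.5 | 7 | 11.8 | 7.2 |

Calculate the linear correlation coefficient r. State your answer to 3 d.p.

-0.640

n = 6, Σu = 75, Σv = 65.9, Σu² = 997.34, Σv² = 817.93, Σuv = 775.72
nΣuv − ΣuΣv = 4654.32 − 4942.5 = -288.18
nΣu² − (Σu)² = 5984.04 − 5625 = 359.04; nΣv² − (Σv)² = 4907.58 − 4342.81 = 564.77
r = -288.18 / √(359.04 × 564.77) = -288.18 / 450.3055 ≈ -0.640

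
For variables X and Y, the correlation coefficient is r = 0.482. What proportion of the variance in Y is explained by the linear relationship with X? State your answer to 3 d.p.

0.232

r² = (0.482)² = 0.232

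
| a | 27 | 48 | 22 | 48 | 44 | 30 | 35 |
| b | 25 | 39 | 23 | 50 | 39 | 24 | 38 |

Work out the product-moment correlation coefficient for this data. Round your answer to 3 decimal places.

0.905

n = 7, Σa = 254, Σb = 238, Σa² = 9882, Σb² = 8716, Σab = 9219
nΣab − ΣaΣb = 64533 − 60452 = 4081
nΣa² − (Σa)² = 69174 − 64516 = 4658; nΣb² − (Σb)² = 61012 − 56644 = 4368
r = 4081 / √(4658 × 4368) = 4081 / 4510.6700 ≈ 0.905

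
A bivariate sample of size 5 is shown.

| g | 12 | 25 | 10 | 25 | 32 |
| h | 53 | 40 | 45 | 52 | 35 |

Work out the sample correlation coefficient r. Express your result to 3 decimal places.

n = 5, Σg = 104, Σh = 225, Σg² = 2518, Σh² = 10363, Σgh = 4506
nΣgh − ΣgΣh = 22530 − 23400 = -870
nΣg² − (Σg)² = 12590 − 10816 = 1774; nΣh² − (Σh)² = 51815 − 50625 = 1190
r = -870 / √(1774 × 1190) = -870 / 1452.9487 ≈ -0.599

-0.599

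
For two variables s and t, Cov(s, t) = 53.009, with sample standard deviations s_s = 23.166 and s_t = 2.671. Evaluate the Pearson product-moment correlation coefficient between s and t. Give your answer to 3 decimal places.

0.857

r = Cov(s,t) / (s_s · s_t) = 53.009 / (23.166 × 2.671)
  = 53.009 / 61.8764 ≈ 0.857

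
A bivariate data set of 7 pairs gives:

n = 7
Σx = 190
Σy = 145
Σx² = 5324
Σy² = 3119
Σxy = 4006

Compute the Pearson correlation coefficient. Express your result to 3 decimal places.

r = (nΣxy − ΣxΣy) / √[(nΣx² − (Σx)²)(nΣy² − (Σy)²)]
Numerator: 7×4006 − 190×145 = 492
Denominator: √[(37268 − 36100)(21833 − 21025)] = √[1168 × 808] = 971.4649
r = 492 / 971.4649 ≈ 0.506

0.506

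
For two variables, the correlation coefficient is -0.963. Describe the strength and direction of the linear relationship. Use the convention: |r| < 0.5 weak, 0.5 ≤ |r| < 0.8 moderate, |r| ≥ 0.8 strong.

strong negative

r = -0.963 < 0 so the relationship is negative.
|r| = 0.963, which falls in the strong range.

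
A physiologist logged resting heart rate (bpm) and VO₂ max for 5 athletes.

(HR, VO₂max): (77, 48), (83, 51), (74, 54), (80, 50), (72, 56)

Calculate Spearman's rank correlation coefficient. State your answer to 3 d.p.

Rank HR: 3, 5, 2, 4, 1
Rank VO₂max: 1, 3, 4, 2, 5
d = rank(HR) − rank(VO₂max): 2, 2, -2, 2, -4; Σd² = 32
ρ = 1 − 6Σd² / [n(n²−1)] = 1 − 6×32 / (5×24) = 1 − 192/120 ≈ -0.600

-0.600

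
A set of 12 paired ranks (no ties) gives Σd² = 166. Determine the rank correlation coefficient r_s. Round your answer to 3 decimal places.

0.420

ρ = 1 − 6Σd² / [n(n²−1)] = 1 − 6×166 / (12×143)
  = 1 − 996/1716 = 1 − 0.5804 ≈ 0.420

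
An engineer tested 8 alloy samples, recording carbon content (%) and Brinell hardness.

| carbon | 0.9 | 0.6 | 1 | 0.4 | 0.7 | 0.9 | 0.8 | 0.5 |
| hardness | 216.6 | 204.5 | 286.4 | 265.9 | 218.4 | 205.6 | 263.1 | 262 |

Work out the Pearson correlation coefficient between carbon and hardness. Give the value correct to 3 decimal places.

-0.084

n = 8, Σx = 5.8, Σy = 1922.5, Σx² = 4.52, Σy² = 469299.11, Σxy = 1389.8
nΣxy − ΣxΣy = 11118.4 − 11150.5 = -32.1
nΣx² − (Σx)² = 36.16 − 33.64 = 2.52; nΣy² − (Σy)² = 3754392.88 − 3696006.25 = 58386.63
r = -32.1 / √(2.52 × 58386.63) = -32.1 / 383.5809 ≈ -0.084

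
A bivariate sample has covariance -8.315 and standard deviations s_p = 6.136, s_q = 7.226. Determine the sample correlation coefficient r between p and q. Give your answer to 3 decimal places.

-0.188

r = Cov(p,q) / (s_p · s_q) = -8.315 / (6.136 × 7.226)
  = -8.315 / 44.3387 ≈ -0.188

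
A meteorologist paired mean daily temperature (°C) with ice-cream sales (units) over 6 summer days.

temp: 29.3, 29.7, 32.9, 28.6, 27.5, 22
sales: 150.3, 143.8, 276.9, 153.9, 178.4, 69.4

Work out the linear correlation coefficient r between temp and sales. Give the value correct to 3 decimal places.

n = 6, Σx = 170, Σy = 972.7, Σx² = 4881.2, Σy² = 180270.27, Σxy = 28619
nΣxy − ΣxΣy = 171714 − 165359 = 6355
nΣx² − (Σx)² = 29287.2 − 28900 = 387.2; nΣy² − (Σy)² = 1081621.62 − 946145.29 = 135476.33
r = 6355 / √(387.2 × 135476.33) = 6355 / 7242.6815 ≈ 0.877

0.877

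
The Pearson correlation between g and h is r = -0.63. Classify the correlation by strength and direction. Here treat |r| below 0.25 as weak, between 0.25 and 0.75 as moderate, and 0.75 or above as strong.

r = -0.63 < 0 so the relationship is negative.
|r| = 0.63, which falls in the moderate range.

moderate negative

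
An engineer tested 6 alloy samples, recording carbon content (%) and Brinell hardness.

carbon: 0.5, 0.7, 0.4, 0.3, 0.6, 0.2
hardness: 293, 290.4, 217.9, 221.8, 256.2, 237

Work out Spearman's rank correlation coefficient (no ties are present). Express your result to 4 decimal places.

0.6000

Rank carbon: 4, 6, 3, 2, 5, 1
Rank hardness: 6, 5, 1, 2, 4, 3
d = rank(carbon) − rank(hardness): -2, 1, 2, 0, 1, -2; Σd² = 14
ρ = 1 − 6Σd² / [n(n²−1)] = 1 − 6×14 / (6×35) = 1 − 84/210 ≈ 0.6000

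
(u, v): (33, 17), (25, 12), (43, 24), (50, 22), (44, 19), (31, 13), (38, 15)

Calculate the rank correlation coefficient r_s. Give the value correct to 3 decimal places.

Rank u: 3, 1, 5, 7, 6, 2, 4
Rank v: 4, 1, 7, 6, 5, 2, 3
d = rank(u) − rank(v): -1, 0, -2, 1, 1, 0, 1; Σd² = 8
ρ = 1 − 6Σd² / [n(n²−1)] = 1 − 6×8 / (7×48) = 1 − 48/336 ≈ 0.857

0.857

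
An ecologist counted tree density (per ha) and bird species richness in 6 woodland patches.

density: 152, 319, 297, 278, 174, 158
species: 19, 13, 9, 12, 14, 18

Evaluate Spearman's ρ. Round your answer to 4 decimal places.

Rank density: 1, 6, 5, 4, 3, 2
Rank species: 6, 3, 1, 2, 4, 5
d = rank(density) − rank(species): -5, 3, 4, 2, -1, -3; Σd² = 64
ρ = 1 − 6Σd² / [n(n²−1)] = 1 − 6×64 / (6×35) = 1 − 384/210 ≈ -0.8286

-0.8286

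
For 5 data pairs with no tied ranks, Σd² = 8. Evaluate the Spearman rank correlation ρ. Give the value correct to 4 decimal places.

0.6000

ρ = 1 − 6Σd² / [n(n²−1)] = 1 − 6×8 / (5×24)
  = 1 − 48/120 = 1 − 0.40000 ≈ 0.6000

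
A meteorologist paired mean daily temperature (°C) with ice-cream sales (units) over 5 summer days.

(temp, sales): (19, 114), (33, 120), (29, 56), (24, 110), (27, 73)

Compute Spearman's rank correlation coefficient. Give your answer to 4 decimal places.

0.0000

Rank temp: 1, 5, 4, 2, 3
Rank sales: 4, 5, 1, 3, 2
d = rank(temp) − rank(sales): -3, 0, 3, -1, 1; Σd² = 20
ρ = 1 − 6Σd² / [n(n²−1)] = 1 − 6×20 / (5×24) = 1 − 120/120 ≈ 0.0000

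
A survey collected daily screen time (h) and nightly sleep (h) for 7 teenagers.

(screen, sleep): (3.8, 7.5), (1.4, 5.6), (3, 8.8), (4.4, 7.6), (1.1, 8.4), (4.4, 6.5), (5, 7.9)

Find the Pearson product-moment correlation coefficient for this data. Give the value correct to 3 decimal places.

n = 7, Σx = 23.1, Σy = 52.3, Σx² = 90.33, Σy² = 398.03, Σxy = 173.52
nΣxy − ΣxΣy = 1214.64 − 1208.13 = 6.51
nΣx² − (Σx)² = 632.31 − 533.61 = 98.7; nΣy² − (Σy)² = 2786.21 − 2735.29 = 50.92
r = 6.51 / √(98.7 × 50.92) = 6.51 / 70.8929 ≈ 0.092

0.092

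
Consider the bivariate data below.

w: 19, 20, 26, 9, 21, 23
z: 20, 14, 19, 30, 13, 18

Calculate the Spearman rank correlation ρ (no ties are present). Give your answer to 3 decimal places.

Rank w: 2, 3, 6, 1, 4, 5
Rank z: 5, 2, 4, 6, 1, 3
d = rank(w) − rank(z): -3, 1, 2, -5, 3, 2; Σd² = 52
ρ = 1 − 6Σd² / [n(n²−1)] = 1 − 6×52 / (6×35) = 1 − 312/210 ≈ -0.486

-0.486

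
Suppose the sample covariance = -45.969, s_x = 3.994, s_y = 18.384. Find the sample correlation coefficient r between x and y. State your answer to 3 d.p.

-0.626

r = Cov(x,y) / (s_x · s_y) = -45.969 / (3.994 × 18.384)
  = -45.969 / 73.4257 ≈ -0.626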